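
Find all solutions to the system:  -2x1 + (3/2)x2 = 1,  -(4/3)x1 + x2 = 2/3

infinitely many solutions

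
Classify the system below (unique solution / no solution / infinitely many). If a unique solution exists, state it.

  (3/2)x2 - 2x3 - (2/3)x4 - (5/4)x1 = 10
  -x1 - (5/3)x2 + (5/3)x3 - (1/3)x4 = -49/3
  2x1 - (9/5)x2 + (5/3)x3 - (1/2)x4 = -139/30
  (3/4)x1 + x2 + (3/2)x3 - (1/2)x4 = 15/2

x1 = 4, x2 = 6, x3 = -2, x4 = -3

Row-reduce the augmented matrix:
R1 ← R1 / (-5/4).
R2 ← R2 + 1·R1.
R3 ← R3 − 2·R1.
R4 ← R4 − 3/4·R1.
R2 ← R2 / (-43/15).
R1 ← R1 + 6/5·R2.
R3 ← R3 − 3/5·R2.
R4 ← R4 − 19/10·R2.
R3 ← R3 / (-548/645).
R1 ← R1 − 10/43·R3.
R2 ← R2 + 49/43·R3.
R4 ← R4 − 106/43·R3.
R4 ← R4 / (-2845/548).
R1 ← R1 − 53/1644·R4.
R2 ← R2 − 2165/1096·R4.
R3 ← R3 − 1967/1096·R4.
Reading off the reduced rows gives x1 = 4, x2 = 6, x3 = -2, x4 = -3.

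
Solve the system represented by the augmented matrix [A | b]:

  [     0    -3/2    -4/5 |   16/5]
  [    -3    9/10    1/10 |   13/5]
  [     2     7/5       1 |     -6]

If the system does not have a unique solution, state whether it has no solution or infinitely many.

infinitely many solutions

Row-reduce:
Swap R1 and R2.
R1 ← R1 / (-3).
R3 ← R3 − 2·R1.
R2 ← R2 / (-3/2).
R1 ← R1 + 3/10·R2.
R3 ← R3 − 2·R2.
Rank is 2 with 3 unknowns, leaving x_3 free.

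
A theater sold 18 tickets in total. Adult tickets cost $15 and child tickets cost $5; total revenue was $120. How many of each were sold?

Let a = adult tickets, c = child tickets.
  c + a = 18
  15a + 5c = 120
Row-reduce the augmented matrix:
R2 ← R2 − 15·R1.
R2 ← R2 / (-10).
R1 ← R1 − 1·R2.
Reading off the reduced rows gives a = 3, c = 15.

adult tickets: 3, child tickets: 15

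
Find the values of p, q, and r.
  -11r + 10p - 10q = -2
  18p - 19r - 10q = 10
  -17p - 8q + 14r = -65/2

p = -3/2, q = 2, r = -3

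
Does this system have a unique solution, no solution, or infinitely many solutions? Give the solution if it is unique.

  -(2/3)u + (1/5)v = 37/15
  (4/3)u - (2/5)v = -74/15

Row-reduce:
R1 ← R1 / (-2/3).
R2 ← R2 − 4/3·R1.
Rank is 1 with 2 unknowns, leaving v free.

infinitely many solutions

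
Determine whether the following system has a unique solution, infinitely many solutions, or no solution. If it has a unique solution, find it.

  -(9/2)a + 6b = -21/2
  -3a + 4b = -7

infinitely many solutions

Row-reduce:
R1 ← R1 / (-9/2).
R2 ← R2 + 3·R1.
Rank is 1 with 2 unknowns, leaving b free.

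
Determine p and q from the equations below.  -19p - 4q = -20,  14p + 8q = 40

Row-reduce the augmented matrix:
R1 ← R1 / (-19).
R2 ← R2 − 14·R1.
R2 ← R2 / (96/19).
R1 ← R1 − 4/19·R2.
Reading off the reduced rows gives p = 0, q = 5.

p = 0, q = 5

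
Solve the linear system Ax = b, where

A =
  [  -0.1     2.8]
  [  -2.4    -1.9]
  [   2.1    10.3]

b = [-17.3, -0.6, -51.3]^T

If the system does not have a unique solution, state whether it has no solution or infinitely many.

Row-reduce the augmented matrix:
R1 ← R1 / (-1/10).
R2 ← R2 + 12/5·R1.
R3 ← R3 − 21/10·R1.
R2 ← R2 / (-691/10).
R1 ← R1 + 28·R2.
R3 ← R3 − 691/10·R2.
R3 reduces to 0 = 0, so the extra equation is consistent.
Reading off the reduced rows gives x_1 = 5, x_2 = -6.

x_1 = 5, x_2 = -6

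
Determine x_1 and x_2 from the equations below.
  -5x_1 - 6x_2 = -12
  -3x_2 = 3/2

Row-reduce the augmented matrix:
R1 ← R1 / (-5).
R2 ← R2 / (-3).
R1 ← R1 − 6/5·R2.
Reading off the reduced rows gives x_1 = 3, x_2 = -1/2.

x_1 = 3, x_2 = -1/2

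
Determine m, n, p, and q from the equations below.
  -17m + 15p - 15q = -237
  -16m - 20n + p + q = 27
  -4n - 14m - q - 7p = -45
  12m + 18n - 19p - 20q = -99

Row-reduce the augmented matrix:
R1 ← R1 / (-17).
R2 ← R2 + 16·R1.
R3 ← R3 + 14·R1.
R4 ← R4 − 12·R1.
R2 ← R2 / (-20).
R3 ← R3 + 4·R2.
R4 ← R4 − 18·R2.
R3 ← R3 / (-1422/85).
R1 ← R1 + 15/17·R3.
R2 ← R2 − 223/340·R3.
R4 ← R4 + 3437/170·R3.
R4 ← R4 / (-12821/474).
R1 ← R1 − 35/79·R4.
R2 ← R2 + 407/948·R4.
R3 ← R3 + 118/237·R4.
Reading off the reduced rows gives m = 6, n = -6, p = -3, q = 6.

m = 6, n = -6, p = -3, q = 6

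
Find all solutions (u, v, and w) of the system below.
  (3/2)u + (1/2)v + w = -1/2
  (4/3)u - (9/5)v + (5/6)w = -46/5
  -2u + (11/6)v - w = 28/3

u = 1, v = 4, w = -4

Row-reduce the augmented matrix:
R1 ← R1 / (3/2).
R2 ← R2 − 4/3·R1.
R3 ← R3 + 2·R1.
R2 ← R2 / (-101/45).
R1 ← R1 − 1/3·R2.
R3 ← R3 − 5/2·R2.
R3 ← R3 / (329/1212).
R1 ← R1 − 133/202·R3.
R2 ← R2 − 5/202·R3.
Reading off the reduced rows gives u = 1, v = 4, w = -4.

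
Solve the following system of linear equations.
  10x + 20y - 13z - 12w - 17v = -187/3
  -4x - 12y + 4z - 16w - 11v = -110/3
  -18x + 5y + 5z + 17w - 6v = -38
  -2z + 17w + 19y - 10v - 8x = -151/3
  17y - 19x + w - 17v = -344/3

x = 5/3, y = -3, z = -3, w = 2, v = 2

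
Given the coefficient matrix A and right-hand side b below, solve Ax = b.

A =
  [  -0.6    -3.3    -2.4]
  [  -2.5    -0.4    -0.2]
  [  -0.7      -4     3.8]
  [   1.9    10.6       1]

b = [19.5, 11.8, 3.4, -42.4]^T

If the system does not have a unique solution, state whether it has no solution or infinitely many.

Row-reduce the augmented matrix:
R1 ← R1 / (-3/5).
R2 ← R2 + 5/2·R1.
R3 ← R3 + 7/10·R1.
R4 ← R4 − 19/10·R1.
R2 ← R2 / (267/20).
R1 ← R1 − 11/2·R2.
R3 ← R3 + 3/20·R2.
R4 ← R4 − 3/20·R2.
R3 ← R3 / (2986/445).
R1 ← R1 + 10/267·R3.
R2 ← R2 − 196/267·R3.
R4 ← R4 + 2986/445·R3.
R4 reduces to 0 = 0, so the extra equation is consistent.
Reading off the reduced rows gives x_1 = -4, x_2 = -3, x_3 = -3.

x_1 = -4, x_2 = -3, x_3 = -3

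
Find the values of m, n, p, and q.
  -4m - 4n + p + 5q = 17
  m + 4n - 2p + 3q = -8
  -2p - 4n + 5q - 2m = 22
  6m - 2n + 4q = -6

Row-reduce the augmented matrix:
R1 ← R1 / (-4).
R2 ← R2 − 1·R1.
R3 ← R3 + 2·R1.
R4 ← R4 − 6·R1.
R2 ← R2 / (3).
R1 ← R1 − 1·R2.
R3 ← R3 + 2·R2.
R4 ← R4 + 8·R2.
R3 ← R3 / (-11/3).
R1 ← R1 − 1/3·R3.
R2 ← R2 + 7/12·R3.
R4 ← R4 + 19/6·R3.
R4 ← R4 / (401/22).
R1 ← R1 + 24/11·R4.
R2 ← R2 − 25/44·R4.
R3 ← R3 + 16/11·R4.
Reading off the reduced rows gives m = -2, n = -3, p = -3, q = 0.

m = -2, n = -3, p = -3, q = 0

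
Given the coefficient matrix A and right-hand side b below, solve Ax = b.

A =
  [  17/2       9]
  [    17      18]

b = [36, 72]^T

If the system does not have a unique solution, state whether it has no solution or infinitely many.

Row-reduce:
R1 ← R1 / (17/2).
R2 ← R2 − 17·R1.
Rank is 1 with 2 unknowns, leaving x_2 free.

infinitely many solutions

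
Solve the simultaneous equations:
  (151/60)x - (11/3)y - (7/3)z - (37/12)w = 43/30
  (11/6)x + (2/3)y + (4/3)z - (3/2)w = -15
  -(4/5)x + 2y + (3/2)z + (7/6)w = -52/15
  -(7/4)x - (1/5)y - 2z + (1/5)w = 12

no solution

Row-reduce:
R1 ← R1 / (151/60).
R2 ← R2 − 11/6·R1.
R3 ← R3 + 4/5·R1.
R4 ← R4 + 7/4·R1.
R2 ← R2 / (504/151).
R1 ← R1 + 220/151·R2.
R3 ← R3 − 126/151·R2.
R4 ← R4 + 2076/755·R2.
Swap R3 and R4.
R3 ← R3 / (-118/105).
R1 ← R1 − 25/63·R3.
R2 ← R2 − 229/252·R3.
Row 4 reduces to 0 = 1, a contradiction. The system is inconsistent.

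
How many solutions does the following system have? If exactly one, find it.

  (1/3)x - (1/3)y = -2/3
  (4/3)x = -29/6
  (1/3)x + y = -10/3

Row-reduce:
R1 ← R1 / (1/3).
R2 ← R2 − 4/3·R1.
R3 ← R3 − 1/3·R1.
R2 ← R2 / (4/3).
R1 ← R1 + 1·R2.
R3 ← R3 − 4/3·R2.
Row 3 reduces to 0 = -1/2, a contradiction. The system is inconsistent.

no solution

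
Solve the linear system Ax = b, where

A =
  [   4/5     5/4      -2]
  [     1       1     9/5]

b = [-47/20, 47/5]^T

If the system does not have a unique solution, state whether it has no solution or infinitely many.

Row-reduce:
R1 ← R1 / (4/5).
R2 ← R2 − 1·R1.
R2 ← R2 / (-9/16).
R1 ← R1 − 25/16·R2.
Rank is 2 with 3 unknowns, leaving x_3 free.

infinitely many solutions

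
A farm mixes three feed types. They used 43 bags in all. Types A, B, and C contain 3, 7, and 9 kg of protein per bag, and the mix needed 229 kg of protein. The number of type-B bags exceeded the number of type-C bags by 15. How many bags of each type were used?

type-A bags: 20, type-B bags: 19, type-C bags: 4

Let a = type-A bags, b = type-B bags, c = type-C bags.
  b + a + c = 43
  3a + 9c + 7b = 229
  b - c = 15
Row-reduce the augmented matrix:
R2 ← R2 − 3·R1.
R2 ← R2 / (4).
R1 ← R1 − 1·R2.
R3 ← R3 − 1·R2.
R3 ← R3 / (-5/2).
R1 ← R1 + 1/2·R3.
R2 ← R2 − 3/2·R3.
Reading off the reduced rows gives a = 20, b = 19, c = 4.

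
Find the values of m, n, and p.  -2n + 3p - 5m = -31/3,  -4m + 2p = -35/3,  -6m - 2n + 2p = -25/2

m = 8/3, n = -9/4, p = -1/2

Row-reduce the augmented matrix:
R1 ← R1 / (-5).
R2 ← R2 + 4·R1.
R3 ← R3 + 6·R1.
R2 ← R2 / (8/5).
R1 ← R1 − 2/5·R2.
R3 ← R3 − 2/5·R2.
R3 ← R3 / (-3/2).
R1 ← R1 + 1/2·R3.
R2 ← R2 + 1/4·R3.
Reading off the reduced rows gives m = 8/3, n = -9/4, p = -1/2.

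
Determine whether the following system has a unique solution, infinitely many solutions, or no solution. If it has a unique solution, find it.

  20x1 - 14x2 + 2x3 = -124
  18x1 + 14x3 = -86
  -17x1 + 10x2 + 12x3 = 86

Row-reduce the augmented matrix:
R1 ← R1 / (20).
R2 ← R2 − 18·R1.
R3 ← R3 + 17·R1.
R2 ← R2 / (63/5).
R1 ← R1 + 7/10·R2.
R3 ← R3 + 19/10·R2.
R3 ← R3 / (979/63).
R1 ← R1 − 7/9·R3.
R2 ← R2 − 61/63·R3.
Reading off the reduced rows gives x1 = -4, x2 = 3, x3 = -1.

x1 = -4, x2 = 3, x3 = -1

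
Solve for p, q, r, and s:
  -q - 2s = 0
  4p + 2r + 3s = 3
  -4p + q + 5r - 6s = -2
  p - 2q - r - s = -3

Row-reduce the augmented matrix:
Swap R1 and R2.
R1 ← R1 / (4).
R3 ← R3 + 4·R1.
R4 ← R4 − 1·R1.
R2 ← R2 / (-1).
R3 ← R3 − 1·R2.
R4 ← R4 + 2·R2.
R3 ← R3 / (7).
R1 ← R1 − 1/2·R3.
R4 ← R4 + 3/2·R3.
R4 ← R4 / (33/28).
R1 ← R1 − 31/28·R4.
R2 ← R2 − 2·R4.
R3 ← R3 + 5/7·R4.
Reading off the reduced rows gives p = 4, q = 6, r = -2, s = -3.

p = 4, q = 6, r = -2, s = -3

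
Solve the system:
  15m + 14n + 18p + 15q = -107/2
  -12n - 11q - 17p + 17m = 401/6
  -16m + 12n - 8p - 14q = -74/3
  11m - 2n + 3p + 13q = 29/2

m = 1/2, n = -2, p = -8/3, q = 1

Row-reduce the augmented matrix:
R1 ← R1 / (15).
R2 ← R2 − 17·R1.
R3 ← R3 + 16·R1.
R4 ← R4 − 11·R1.
R2 ← R2 / (-418/15).
R1 ← R1 − 14/15·R2.
R3 ← R3 − 404/15·R2.
R4 ← R4 + 184/15·R2.
R3 ← R3 / (-474/19).
R1 ← R1 + 1/19·R3.
R2 ← R2 − 51/38·R3.
R4 ← R4 − 119/19·R3.
R4 ← R4 / (6981/869).
R1 ← R1 − 100/869·R4.
R2 ← R2 + 597/1738·R4.
R3 ← R3 − 873/869·R4.
Reading off the reduced rows gives m = 1/2, n = -2, p = -8/3, q = 1.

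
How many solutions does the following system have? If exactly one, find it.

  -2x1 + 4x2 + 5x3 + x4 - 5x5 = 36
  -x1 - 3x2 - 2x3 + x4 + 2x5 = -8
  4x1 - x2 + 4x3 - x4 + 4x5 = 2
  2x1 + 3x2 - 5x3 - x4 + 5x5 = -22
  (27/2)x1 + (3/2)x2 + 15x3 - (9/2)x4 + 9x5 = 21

Row-reduce:
R1 ← R1 / (-2).
R2 ← R2 + 1·R1.
R3 ← R3 − 4·R1.
R4 ← R4 − 2·R1.
R5 ← R5 − 27/2·R1.
R2 ← R2 / (-5).
R1 ← R1 + 2·R2.
R3 ← R3 − 7·R2.
R4 ← R4 − 7·R2.
R5 ← R5 − 57/2·R2.
R3 ← R3 / (77/10).
R1 ← R1 + 7/10·R3.
R2 ← R2 − 9/10·R3.
R4 ← R4 + 63/10·R3.
R5 ← R5 − 231/10·R3.
R4 ← R4 / (23/11).
R1 ← R1 + 6/11·R4.
R2 ← R2 + 23/77·R4.
R3 ← R3 − 17/77·R4.
Row 5 reduces to 0 = 3, a contradiction. The system is inconsistent.

no solution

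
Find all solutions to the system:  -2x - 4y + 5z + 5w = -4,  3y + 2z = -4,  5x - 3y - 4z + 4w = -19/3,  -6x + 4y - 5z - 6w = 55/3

x = -5/3, y = -2/3, z = -1, w = -1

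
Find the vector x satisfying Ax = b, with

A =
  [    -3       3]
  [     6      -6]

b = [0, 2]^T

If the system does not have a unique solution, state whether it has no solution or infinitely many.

Row-reduce:
R1 ← R1 / (-3).
R2 ← R2 − 6·R1.
Row 2 reduces to 0 = 2, a contradiction. The system is inconsistent.

no solution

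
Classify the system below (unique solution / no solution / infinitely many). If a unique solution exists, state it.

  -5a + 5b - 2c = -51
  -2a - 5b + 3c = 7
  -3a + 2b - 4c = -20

Row-reduce the augmented matrix:
R1 ← R1 / (-5).
R2 ← R2 + 2·R1.
R3 ← R3 + 3·R1.
R2 ← R2 / (-7).
R1 ← R1 + 1·R2.
R3 ← R3 + 1·R2.
R3 ← R3 / (-117/35).
R1 ← R1 + 1/7·R3.
R2 ← R2 + 19/35·R3.
Reading off the reduced rows gives a = 6, b = -5, c = -2.

a = 6, b = -5, c = -2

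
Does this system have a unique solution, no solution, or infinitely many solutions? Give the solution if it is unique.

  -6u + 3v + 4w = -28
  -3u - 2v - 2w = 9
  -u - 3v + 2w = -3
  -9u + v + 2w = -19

u = 1, v = -2, w = -4

Row-reduce the augmented matrix:
R1 ← R1 / (-6).
R2 ← R2 + 3·R1.
R3 ← R3 + 1·R1.
R4 ← R4 + 9·R1.
R2 ← R2 / (-7/2).
R1 ← R1 + 1/2·R2.
R3 ← R3 + 7/2·R2.
R4 ← R4 + 7/2·R2.
R3 ← R3 / (16/3).
R1 ← R1 + 2/21·R3.
R2 ← R2 − 8/7·R3.
R4 reduces to 0 = 0, so the extra equation is consistent.
Reading off the reduced rows gives u = 1, v = -2, w = -4.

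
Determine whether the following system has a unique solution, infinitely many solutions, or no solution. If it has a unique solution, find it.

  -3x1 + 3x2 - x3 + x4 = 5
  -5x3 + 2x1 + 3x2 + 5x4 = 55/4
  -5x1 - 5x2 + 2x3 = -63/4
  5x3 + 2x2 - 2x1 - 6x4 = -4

Row-reduce the augmented matrix:
R1 ← R1 / (-3).
R2 ← R2 − 2·R1.
R3 ← R3 + 5·R1.
R4 ← R4 + 2·R1.
R2 ← R2 / (5).
R1 ← R1 + 1·R2.
R3 ← R3 + 10·R2.
R3 ← R3 / (-23/3).
R1 ← R1 + 4/5·R3.
R2 ← R2 + 17/15·R3.
R4 ← R4 − 17/3·R3.
R4 ← R4 / (11/23).
R1 ← R1 + 24/115·R4.
R2 ← R2 + 34/115·R4.
R3 ← R3 + 29/23·R4.
Reading off the reduced rows gives x1 = 3/4, x2 = 2, x3 = -1, x4 = 1/4.

x1 = 3/4, x2 = 2, x3 = -1, x4 = 1/4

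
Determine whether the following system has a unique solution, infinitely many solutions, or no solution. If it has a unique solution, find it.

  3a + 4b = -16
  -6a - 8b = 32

Row-reduce:
R1 ← R1 / (3).
R2 ← R2 + 6·R1.
Rank is 1 with 2 unknowns, leaving b free.

infinitely many solutions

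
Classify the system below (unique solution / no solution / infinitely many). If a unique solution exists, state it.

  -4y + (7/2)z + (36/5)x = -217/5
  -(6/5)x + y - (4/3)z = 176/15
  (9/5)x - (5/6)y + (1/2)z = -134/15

Row-reduce:
R1 ← R1 / (36/5).
R2 ← R2 + 6/5·R1.
R3 ← R3 − 9/5·R1.
R2 ← R2 / (1/3).
R1 ← R1 + 5/9·R2.
R3 ← R3 − 1/6·R2.
Row 3 reduces to 0 = -1/3, a contradiction. The system is inconsistent.

no solution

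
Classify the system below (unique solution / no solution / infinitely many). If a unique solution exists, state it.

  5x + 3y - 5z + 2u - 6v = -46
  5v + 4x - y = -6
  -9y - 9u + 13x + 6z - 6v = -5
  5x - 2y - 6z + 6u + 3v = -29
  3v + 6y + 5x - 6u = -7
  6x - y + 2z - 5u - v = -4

x = -5, y = -4, z = -3, u = -6, v = 2

Row-reduce the augmented matrix:
R1 ← R1 / (5).
R2 ← R2 − 4·R1.
R3 ← R3 − 13·R1.
R4 ← R4 − 5·R1.
R5 ← R5 − 5·R1.
R6 ← R6 − 6·R1.
R2 ← R2 / (-17/5).
R1 ← R1 − 3/5·R2.
R3 ← R3 + 84/5·R2.
R4 ← R4 + 5·R2.
R5 ← R5 − 3·R2.
R6 ← R6 + 23/5·R2.
R3 ← R3 / (-13/17).
R1 ← R1 + 5/17·R3.
R2 ← R2 + 20/17·R3.
R4 ← R4 + 117/17·R3.
R5 ← R5 − 145/17·R3.
R6 ← R6 − 44/17·R3.
R4 ← R4 / (63).
R1 ← R1 − 33/13·R4.
R2 ← R2 − 132/13·R4.
R3 ← R3 − 107/13·R4.
R5 ← R5 + 1035/13·R4.
R6 ← R6 + 345/13·R4.
R5 ← R5 / (1760/91).
R1 ← R1 − 437/273·R5.
R2 ← R2 − 383/273·R5.
R3 ← R3 − 4772/819·R5.
R4 ← R4 − 344/63·R5.
R6 ← R6 − 1760/273·R5.
R6 reduces to 0 = 0, so the extra equation is consistent.
Reading off the reduced rows gives x = -5, y = -4, z = -3, u = -6, v = 2.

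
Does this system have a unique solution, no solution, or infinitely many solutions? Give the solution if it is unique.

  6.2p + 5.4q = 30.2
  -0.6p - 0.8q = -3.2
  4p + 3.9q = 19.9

p = 4, q = 1

Row-reduce the augmented matrix:
R1 ← R1 / (31/5).
R2 ← R2 + 3/5·R1.
R3 ← R3 − 4·R1.
R2 ← R2 / (-43/155).
R1 ← R1 − 27/31·R2.
R3 ← R3 − 129/310·R2.
R3 reduces to 0 = 0, so the extra equation is consistent.
Reading off the reduced rows gives p = 4, q = 1.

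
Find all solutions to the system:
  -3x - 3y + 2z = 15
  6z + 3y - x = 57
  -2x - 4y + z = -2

x = -6, y = 5, z = 6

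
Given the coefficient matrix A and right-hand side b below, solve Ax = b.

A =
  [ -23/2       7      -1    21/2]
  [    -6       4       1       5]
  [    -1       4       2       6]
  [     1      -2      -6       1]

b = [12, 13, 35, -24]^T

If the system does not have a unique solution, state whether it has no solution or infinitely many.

no solution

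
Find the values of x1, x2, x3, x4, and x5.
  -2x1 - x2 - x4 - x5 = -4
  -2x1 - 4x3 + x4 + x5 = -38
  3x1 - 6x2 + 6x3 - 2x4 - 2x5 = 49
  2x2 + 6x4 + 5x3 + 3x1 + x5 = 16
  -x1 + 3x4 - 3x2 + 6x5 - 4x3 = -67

Row-reduce the augmented matrix:
R1 ← R1 / (-2).
R2 ← R2 + 2·R1.
R3 ← R3 − 3·R1.
R4 ← R4 − 3·R1.
R5 ← R5 + 1·R1.
R1 ← R1 − 1/2·R2.
R3 ← R3 + 15/2·R2.
R4 ← R4 − 1/2·R2.
R5 ← R5 + 5/2·R2.
R3 ← R3 / (-24).
R1 ← R1 − 2·R3.
R2 ← R2 + 4·R3.
R4 ← R4 − 7·R3.
R5 ← R5 + 14·R3.
R4 ← R4 / (329/48).
R1 ← R1 − 11/24·R4.
R2 ← R2 − 1/12·R4.
R3 ← R3 + 23/48·R4.
R5 ← R5 − 43/24·R4.
R5 ← R5 / (1417/329).
R1 ← R1 − 110/329·R5.
R2 ← R2 − 20/329·R5.
R3 ← R3 + 115/329·R5.
R4 ← R4 − 89/329·R5.
Reading off the reduced rows gives x1 = 5, x2 = 2, x3 = 5, x4 = -4, x5 = -4.

x1 = 5, x2 = 2, x3 = 5, x4 = -4, x5 = -4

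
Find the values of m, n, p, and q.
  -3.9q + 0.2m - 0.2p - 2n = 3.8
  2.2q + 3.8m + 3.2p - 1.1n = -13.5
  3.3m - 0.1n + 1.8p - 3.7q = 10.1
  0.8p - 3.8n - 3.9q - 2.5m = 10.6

m = -4, n = 5, p = 5, q = -4

Row-reduce the augmented matrix:
R1 ← R1 / (1/5).
R2 ← R2 − 19/5·R1.
R3 ← R3 − 33/10·R1.
R4 ← R4 + 5/2·R1.
R2 ← R2 / (369/10).
R1 ← R1 + 10·R2.
R3 ← R3 − 329/10·R2.
R4 ← R4 + 144/5·R2.
R3 ← R3 / (-4211/3690).
R1 ← R1 − 331/369·R3.
R2 ← R2 − 70/369·R3.
R4 ← R4 − 1543/410·R3.
R4 ← R4 / (-734111/42110).
R1 ← R1 + 19466/4211·R4.
R2 ← R2 − 3542/4211·R4.
R3 ← R3 − 54457/8422·R4.
Reading off the reduced rows gives m = -4, n = 5, p = 5, q = -4.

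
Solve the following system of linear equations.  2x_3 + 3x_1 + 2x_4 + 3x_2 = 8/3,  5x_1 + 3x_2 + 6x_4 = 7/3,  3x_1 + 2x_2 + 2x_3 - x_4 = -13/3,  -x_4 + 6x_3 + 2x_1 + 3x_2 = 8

x_1 = -7/3, x_2 = 0, x_3 = 5/2, x_4 = 7/3

Row-reduce the augmented matrix:
R1 ← R1 / (3).
R2 ← R2 − 5·R1.
R3 ← R3 − 3·R1.
R4 ← R4 − 2·R1.
R2 ← R2 / (-2).
R1 ← R1 − 1·R2.
R3 ← R3 + 1·R2.
R4 ← R4 − 1·R2.
R3 ← R3 / (5/3).
R1 ← R1 + 1·R3.
R2 ← R2 − 5/3·R3.
R4 ← R4 − 3·R3.
R4 ← R4 / (34/5).
R1 ← R1 + 3/5·R4.
R2 ← R2 − 3·R4.
R3 ← R3 + 13/5·R4.
Reading off the reduced rows gives x_1 = -7/3, x_2 = 0, x_3 = 5/2, x_4 = 7/3.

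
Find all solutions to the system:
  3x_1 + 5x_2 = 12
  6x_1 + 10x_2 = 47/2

no solution

Row-reduce:
R1 ← R1 / (3).
R2 ← R2 − 6·R1.
Row 2 reduces to 0 = -1/2, a contradiction. The system is inconsistent.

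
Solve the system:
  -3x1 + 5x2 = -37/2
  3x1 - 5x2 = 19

Row-reduce:
R1 ← R1 / (-3).
R2 ← R2 − 3·R1.
Row 2 reduces to 0 = 1/2, a contradiction. The system is inconsistent.

no solution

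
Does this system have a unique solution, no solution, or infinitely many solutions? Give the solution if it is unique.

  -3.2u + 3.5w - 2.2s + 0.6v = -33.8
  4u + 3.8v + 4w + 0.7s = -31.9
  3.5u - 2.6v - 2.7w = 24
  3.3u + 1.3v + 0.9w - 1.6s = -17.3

Row-reduce the augmented matrix:
R1 ← R1 / (-16/5).
R2 ← R2 − 4·R1.
R3 ← R3 − 7/2·R1.
R4 ← R4 − 33/10·R1.
R2 ← R2 / (91/20).
R1 ← R1 + 3/16·R2.
R3 ← R3 + 311/160·R2.
R4 ← R4 − 307/160·R2.
R3 ← R3 / (34259/7280).
R1 ← R1 + 545/728·R3.
R2 ← R2 − 335/182·R3.
R4 ← R4 − 7117/7280·R3.
R4 ← R4 / (-1591297/685180).
R1 ← R1 − 2772/34259·R4.
R2 ← R2 − 57087/68518·R4.
R3 ← R3 + 23893/34259·R4.
Reading off the reduced rows gives u = 0, v = -3, w = -6, s = 5.

u = 0, v = -3, w = -6, s = 5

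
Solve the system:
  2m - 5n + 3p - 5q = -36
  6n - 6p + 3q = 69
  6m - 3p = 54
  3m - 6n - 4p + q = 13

m = 6, n = 5, p = -6, q = 1

Row-reduce the augmented matrix:
R1 ← R1 / (2).
R3 ← R3 − 6·R1.
R4 ← R4 − 3·R1.
R2 ← R2 / (6).
R1 ← R1 + 5/2·R2.
R3 ← R3 − 15·R2.
R4 ← R4 − 3/2·R2.
R3 ← R3 / (3).
R1 ← R1 + 1·R3.
R2 ← R2 + 1·R3.
R4 ← R4 + 7·R3.
R4 ← R4 / (101/4).
R1 ← R1 − 5/4·R4.
R2 ← R2 − 3·R4.
R3 ← R3 − 5/2·R4.
Reading off the reduced rows gives m = 6, n = 5, p = -6, q = 1.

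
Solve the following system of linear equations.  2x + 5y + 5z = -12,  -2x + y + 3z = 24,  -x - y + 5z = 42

x = -6, y = -6, z = 6

Row-reduce the augmented matrix:
R1 ← R1 / (2).
R2 ← R2 + 2·R1.
R3 ← R3 + 1·R1.
R2 ← R2 / (6).
R1 ← R1 − 5/2·R2.
R3 ← R3 − 3/2·R2.
R3 ← R3 / (11/2).
R1 ← R1 + 5/6·R3.
R2 ← R2 − 4/3·R3.
Reading off the reduced rows gives x = -6, y = -6, z = 6.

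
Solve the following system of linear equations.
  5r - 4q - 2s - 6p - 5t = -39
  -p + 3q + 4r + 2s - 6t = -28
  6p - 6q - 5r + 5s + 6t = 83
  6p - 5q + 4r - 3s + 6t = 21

infinitely many solutions

Row-reduce:
R1 ← R1 / (-6).
R2 ← R2 + 1·R1.
R3 ← R3 − 6·R1.
R4 ← R4 − 6·R1.
R2 ← R2 / (11/3).
R1 ← R1 − 2/3·R2.
R3 ← R3 + 10·R2.
R4 ← R4 + 9·R2.
R3 ← R3 / (95/11).
R1 ← R1 + 31/22·R3.
R2 ← R2 − 19/22·R3.
R4 ← R4 − 369/22·R3.
R4 ← R4 / (-3317/190).
R1 ← R1 − 273/190·R4.
R2 ← R2 + 3/10·R4.
R3 ← R3 − 103/95·R4.
Rank is 4 with 5 unknowns, leaving t free.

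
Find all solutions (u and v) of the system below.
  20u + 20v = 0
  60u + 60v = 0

Row-reduce:
R1 ← R1 / (20).
R2 ← R2 − 60·R1.
Rank is 1 with 2 unknowns, leaving v free.

infinitely many solutions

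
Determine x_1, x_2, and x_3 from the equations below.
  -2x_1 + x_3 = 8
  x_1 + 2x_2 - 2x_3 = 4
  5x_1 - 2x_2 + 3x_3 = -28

Row-reduce the augmented matrix:
R1 ← R1 / (-2).
R2 ← R2 − 1·R1.
R3 ← R3 − 5·R1.
R2 ← R2 / (2).
R3 ← R3 + 2·R2.
R3 ← R3 / (4).
R1 ← R1 + 1/2·R3.
R2 ← R2 + 3/4·R3.
Reading off the reduced rows gives x_1 = -4, x_2 = 4, x_3 = 0.

x_1 = -4, x_2 = 4, x_3 = 0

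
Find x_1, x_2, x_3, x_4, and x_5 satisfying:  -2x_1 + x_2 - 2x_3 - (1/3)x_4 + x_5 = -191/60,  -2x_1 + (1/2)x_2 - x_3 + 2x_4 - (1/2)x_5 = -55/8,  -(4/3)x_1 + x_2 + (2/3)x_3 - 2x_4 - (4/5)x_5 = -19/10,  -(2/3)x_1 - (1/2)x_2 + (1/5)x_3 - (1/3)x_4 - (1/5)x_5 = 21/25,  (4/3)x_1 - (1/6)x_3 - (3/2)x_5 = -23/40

x_1 = 1, x_2 = -5/2, x_3 = 1/5, x_4 = -7/5, x_5 = 5/4

Row-reduce the augmented matrix:
R1 ← R1 / (-2).
R2 ← R2 + 2·R1.
R3 ← R3 + 4/3·R1.
R4 ← R4 + 2/3·R1.
R5 ← R5 − 4/3·R1.
R2 ← R2 / (-1/2).
R1 ← R1 + 1/2·R2.
R3 ← R3 − 1/3·R2.
R4 ← R4 + 5/6·R2.
R5 ← R5 − 2/3·R2.
R3 ← R3 / (8/3).
R2 ← R2 + 2·R3.
R4 ← R4 + 4/5·R3.
R5 ← R5 + 1/6·R3.
R4 ← R4 / (-188/45).
R1 ← R1 + 13/6·R4.
R2 ← R2 + 29/6·R4.
R3 ← R3 + 1/12·R4.
R5 ← R5 − 23/8·R4.
R5 ← R5 / (-8059/3760).
R1 ← R1 − 171/470·R5.
R2 ← R2 + 253/940·R5.
R3 ← R3 + 357/376·R5.
R4 ← R4 + 69/235·R5.
Reading off the reduced rows gives x_1 = 1, x_2 = -5/2, x_3 = 1/5, x_4 = -7/5, x_5 = 5/4.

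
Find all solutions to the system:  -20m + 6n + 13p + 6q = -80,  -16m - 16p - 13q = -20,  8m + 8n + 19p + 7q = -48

Row-reduce:
R1 ← R1 / (-20).
R2 ← R2 + 16·R1.
R3 ← R3 − 8·R1.
R2 ← R2 / (-24/5).
R1 ← R1 + 3/10·R2.
R3 ← R3 − 52/5·R2.
R3 ← R3 / (-33).
R1 ← R1 − 1·R3.
R2 ← R2 − 11/2·R3.
Rank is 3 with 4 unknowns, leaving q free.

infinitely many solutions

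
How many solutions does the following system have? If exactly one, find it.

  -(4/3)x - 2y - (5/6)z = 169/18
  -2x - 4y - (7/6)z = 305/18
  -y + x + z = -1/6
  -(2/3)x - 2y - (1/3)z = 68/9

Row-reduce the augmented matrix:
R1 ← R1 / (-4/3).
R2 ← R2 + 2·R1.
R3 ← R3 − 1·R1.
R4 ← R4 + 2/3·R1.
R2 ← R2 / (-1).
R1 ← R1 − 3/2·R2.
R3 ← R3 + 5/2·R2.
R4 ← R4 + 1·R2.
R3 ← R3 / (1/6).
R1 ← R1 − 3/4·R3.
R2 ← R2 + 1/12·R3.
R4 reduces to 0 = 0, so the extra equation is consistent.
Reading off the reduced rows gives x = -3/2, y = -3, z = -5/3.

x = -3/2, y = -3, z = -5/3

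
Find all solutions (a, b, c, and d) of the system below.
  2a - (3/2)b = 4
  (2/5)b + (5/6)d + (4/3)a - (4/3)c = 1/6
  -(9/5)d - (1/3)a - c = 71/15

infinitely many solutions

Row-reduce:
R1 ← R1 / (2).
R2 ← R2 − 4/3·R1.
R3 ← R3 + 1/3·R1.
R2 ← R2 / (7/5).
R1 ← R1 + 3/4·R2.
R3 ← R3 + 1/4·R2.
R3 ← R3 / (-26/21).
R1 ← R1 + 5/7·R3.
R2 ← R2 + 20/21·R3.
Rank is 3 with 4 unknowns, leaving d free.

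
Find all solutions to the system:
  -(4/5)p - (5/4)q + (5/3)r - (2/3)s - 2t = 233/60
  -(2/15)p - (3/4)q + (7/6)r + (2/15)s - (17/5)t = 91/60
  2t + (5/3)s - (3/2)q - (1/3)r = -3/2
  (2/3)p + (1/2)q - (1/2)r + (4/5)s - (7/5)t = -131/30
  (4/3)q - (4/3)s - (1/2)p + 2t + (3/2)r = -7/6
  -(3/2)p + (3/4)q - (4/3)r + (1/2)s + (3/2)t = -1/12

no solution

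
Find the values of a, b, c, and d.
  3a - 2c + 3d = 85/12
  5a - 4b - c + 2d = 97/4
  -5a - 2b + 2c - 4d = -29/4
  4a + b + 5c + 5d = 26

a = 9/4, b = -3, c = 7/3, d = 5/3

Row-reduce the augmented matrix:
R1 ← R1 / (3).
R2 ← R2 − 5·R1.
R3 ← R3 + 5·R1.
R4 ← R4 − 4·R1.
R2 ← R2 / (-4).
R3 ← R3 + 2·R2.
R4 ← R4 − 1·R2.
R3 ← R3 / (-5/2).
R1 ← R1 + 2/3·R3.
R2 ← R2 + 7/12·R3.
R4 ← R4 − 33/4·R3.
R4 ← R4 / (17/2).
R1 ← R1 − 1/3·R4.
R2 ← R2 − 1/6·R4.
R3 ← R3 + 1·R4.
Reading off the reduced rows gives a = 9/4, b = -3, c = 7/3, d = 5/3.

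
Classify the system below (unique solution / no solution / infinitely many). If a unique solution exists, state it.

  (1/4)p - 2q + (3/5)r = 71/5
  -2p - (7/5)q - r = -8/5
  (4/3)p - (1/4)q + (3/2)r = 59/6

p = 4, q = -6, r = 2

Row-reduce the augmented matrix:
R1 ← R1 / (1/4).
R2 ← R2 + 2·R1.
R3 ← R3 − 4/3·R1.
R2 ← R2 / (-87/5).
R1 ← R1 + 8·R2.
R3 ← R3 − 125/12·R2.
R3 ← R3 / (3001/5220).
R1 ← R1 − 284/435·R3.
R2 ← R2 + 19/87·R3.
Reading off the reduced rows gives p = 4, q = -6, r = 2.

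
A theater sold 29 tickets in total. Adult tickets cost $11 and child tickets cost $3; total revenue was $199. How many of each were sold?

adult tickets: 14, child tickets: 15

Let a = adult tickets, c = child tickets.
  a + c = 29
  11a + 3c = 199
From equation 1: a = 29 − c.
Substitute into equation 2 and solve: c = 15.
Then a = 14.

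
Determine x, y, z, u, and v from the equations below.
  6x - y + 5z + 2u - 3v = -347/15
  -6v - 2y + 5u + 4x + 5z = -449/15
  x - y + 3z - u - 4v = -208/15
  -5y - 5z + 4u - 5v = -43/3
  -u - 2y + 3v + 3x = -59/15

x = -1, y = 14/5, z = -9/5, u = -2/3, v = 4/3

Row-reduce the augmented matrix:
R1 ← R1 / (6).
R2 ← R2 − 4·R1.
R3 ← R3 − 1·R1.
R5 ← R5 − 3·R1.
R2 ← R2 / (-4/3).
R1 ← R1 + 1/6·R2.
R3 ← R3 + 5/6·R2.
R4 ← R4 + 5·R2.
R5 ← R5 + 3/2·R2.
R3 ← R3 / (9/8).
R1 ← R1 − 5/8·R3.
R2 ← R2 + 5/4·R3.
R4 ← R4 + 45/4·R3.
R5 ← R5 + 35/8·R3.
R4 ← R4 / (-46).
R1 ← R1 − 17/9·R4.
R2 ← R2 + 61/9·R4.
R3 ← R3 + 29/9·R4.
R5 ← R5 + 182/9·R4.
R5 ← R5 / (46/9).
R1 ← R1 − 5/9·R5.
R2 ← R2 − 17/9·R5.
R3 ← R3 + 8/9·R5.
Reading off the reduced rows gives x = -1, y = 14/5, z = -9/5, u = -2/3, v = 4/3.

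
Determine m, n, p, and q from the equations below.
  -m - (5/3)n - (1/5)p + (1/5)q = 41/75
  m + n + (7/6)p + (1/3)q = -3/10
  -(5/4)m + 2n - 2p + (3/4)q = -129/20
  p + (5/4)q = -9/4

Row-reduce the augmented matrix:
R1 ← R1 / (-1).
R2 ← R2 − 1·R1.
R3 ← R3 + 5/4·R1.
R2 ← R2 / (-2/3).
R1 ← R1 − 5/3·R2.
R3 ← R3 − 49/12·R2.
R3 ← R3 / (1001/240).
R1 ← R1 − 157/60·R3.
R2 ← R2 + 29/20·R3.
R4 ← R4 − 1·R3.
R4 ← R4 / (1389/4004).
R1 ← R1 + 1231/1001·R4.
R2 ← R2 − 510/1001·R4.
R3 ← R3 − 904/1001·R4.
Reading off the reduced rows gives m = 2/5, n = -1, p = 1, q = -13/5.

m = 2/5, n = -1, p = 1, q = -13/5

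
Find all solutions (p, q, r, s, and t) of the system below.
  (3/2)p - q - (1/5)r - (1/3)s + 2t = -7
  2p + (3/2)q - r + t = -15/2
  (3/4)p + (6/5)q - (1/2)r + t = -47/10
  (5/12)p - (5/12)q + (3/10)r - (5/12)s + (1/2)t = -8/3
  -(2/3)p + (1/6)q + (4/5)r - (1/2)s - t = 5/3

infinitely many solutions

Row-reduce:
R1 ← R1 / (3/2).
R2 ← R2 − 2·R1.
R3 ← R3 − 3/4·R1.
R4 ← R4 − 5/12·R1.
R5 ← R5 + 2/3·R1.
R2 ← R2 / (17/6).
R1 ← R1 + 2/3·R2.
R3 ← R3 − 17/10·R2.
R4 ← R4 + 5/36·R2.
R5 ← R5 + 5/18·R2.
R3 ← R3 / (1/25).
R1 ← R1 + 26/85·R3.
R2 ← R2 + 22/85·R3.
R4 ← R4 − 163/510·R3.
R5 ← R5 − 163/255·R3.
R4 ← R4 / (76/153).
R1 ← R1 + 15/17·R4.
R2 ← R2 + 25/51·R4.
R3 ← R3 + 5/2·R4.
R5 ← R5 − 152/153·R4.
Rank is 4 with 5 unknowns, leaving t free.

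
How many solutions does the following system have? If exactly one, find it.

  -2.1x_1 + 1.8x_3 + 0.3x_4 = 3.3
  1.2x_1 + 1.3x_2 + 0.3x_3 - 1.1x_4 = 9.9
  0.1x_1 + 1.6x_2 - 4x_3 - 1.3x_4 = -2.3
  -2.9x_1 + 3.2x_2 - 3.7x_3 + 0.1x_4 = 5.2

x_1 = 1, x_2 = 6, x_3 = 3, x_4 = 0

Row-reduce the augmented matrix:
R1 ← R1 / (-21/10).
R2 ← R2 − 6/5·R1.
R3 ← R3 − 1/10·R1.
R4 ← R4 + 29/10·R1.
R2 ← R2 / (13/10).
R3 ← R3 − 8/5·R2.
R4 ← R4 − 16/5·R2.
R3 ← R3 / (-505/91).
R1 ← R1 + 6/7·R3.
R2 ← R2 − 93/91·R3.
R4 ← R4 + 1721/182·R3.
R4 ← R4 / (2237/1010).
R1 ← R1 + 61/505·R4.
R2 ← R2 + 374/505·R4.
R3 ← R3 − 13/505·R4.
Reading off the reduced rows gives x_1 = 1, x_2 = 6, x_3 = 3, x_4 = 0.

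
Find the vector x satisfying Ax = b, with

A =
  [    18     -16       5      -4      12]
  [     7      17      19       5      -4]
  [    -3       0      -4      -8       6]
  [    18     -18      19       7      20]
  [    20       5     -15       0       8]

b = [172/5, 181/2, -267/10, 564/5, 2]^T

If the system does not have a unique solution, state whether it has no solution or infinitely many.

Row-reduce the augmented matrix:
R1 ← R1 / (18).
R2 ← R2 − 7·R1.
R3 ← R3 + 3·R1.
R4 ← R4 − 18·R1.
R5 ← R5 − 20·R1.
R2 ← R2 / (209/9).
R1 ← R1 + 8/9·R2.
R3 ← R3 + 8/3·R2.
R4 ← R4 + 2·R2.
R5 ← R5 − 205/9·R2.
R3 ← R3 / (-505/418).
R1 ← R1 − 389/418·R3.
R2 ← R2 − 307/418·R3.
R4 ← R4 − 3233/209·R3.
R5 ← R5 + 15585/418·R3.
R4 ← R4 / (-45331/505).
R1 ← R1 + 3064/505·R4.
R2 ← R2 + 2287/505·R4.
R3 ← R3 − 3308/505·R4.
R5 ← R5 − 24467/101·R4.
R5 ← R5 / (2203518/45331).
R1 ← R1 + 37254/45331·R5.
R2 ← R2 + 45590/45331·R5.
R3 ← R3 − 57856/45331·R5.
R4 ← R4 + 48956/45331·R5.
Reading off the reduced rows gives x_1 = 3/2, x_2 = 1, x_3 = 3, x_4 = 12/5, x_5 = 3/2.

x_1 = 3/2, x_2 = 1, x_3 = 3, x_4 = 12/5, x_5 = 3/2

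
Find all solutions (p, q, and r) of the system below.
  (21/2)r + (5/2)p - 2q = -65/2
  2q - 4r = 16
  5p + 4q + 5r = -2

no solution

Row-reduce:
R1 ← R1 / (5/2).
R3 ← R3 − 5·R1.
R2 ← R2 / (2).
R1 ← R1 + 4/5·R2.
R3 ← R3 − 8·R2.
Row 3 reduces to 0 = -1, a contradiction. The system is inconsistent.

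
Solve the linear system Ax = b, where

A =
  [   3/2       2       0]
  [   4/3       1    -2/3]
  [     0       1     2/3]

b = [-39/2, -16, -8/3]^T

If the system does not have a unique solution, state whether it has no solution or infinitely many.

x_1 = -5, x_2 = -6, x_3 = 5

Row-reduce the augmented matrix:
R1 ← R1 / (3/2).
R2 ← R2 − 4/3·R1.
R2 ← R2 / (-7/9).
R1 ← R1 − 4/3·R2.
R3 ← R3 − 1·R2.
R3 ← R3 / (-4/21).
R1 ← R1 + 8/7·R3.
R2 ← R2 − 6/7·R3.
Reading off the reduced rows gives x_1 = -5, x_2 = -6, x_3 = 5.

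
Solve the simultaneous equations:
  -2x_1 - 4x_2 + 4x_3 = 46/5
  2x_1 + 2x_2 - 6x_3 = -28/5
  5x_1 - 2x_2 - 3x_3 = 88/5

x_1 = 3, x_2 = -14/5, x_3 = 1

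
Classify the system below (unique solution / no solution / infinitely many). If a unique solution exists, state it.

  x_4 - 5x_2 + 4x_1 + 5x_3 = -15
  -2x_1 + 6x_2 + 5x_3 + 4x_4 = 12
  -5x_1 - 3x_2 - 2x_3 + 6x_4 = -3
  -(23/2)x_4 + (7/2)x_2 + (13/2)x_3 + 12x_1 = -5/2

no solution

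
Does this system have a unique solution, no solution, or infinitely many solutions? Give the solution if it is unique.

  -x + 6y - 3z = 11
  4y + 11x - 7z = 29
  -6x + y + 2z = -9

infinitely many solutions

Row-reduce:
R1 ← R1 / (-1).
R2 ← R2 − 11·R1.
R3 ← R3 + 6·R1.
R2 ← R2 / (70).
R1 ← R1 + 6·R2.
R3 ← R3 + 35·R2.
Rank is 2 with 3 unknowns, leaving z free.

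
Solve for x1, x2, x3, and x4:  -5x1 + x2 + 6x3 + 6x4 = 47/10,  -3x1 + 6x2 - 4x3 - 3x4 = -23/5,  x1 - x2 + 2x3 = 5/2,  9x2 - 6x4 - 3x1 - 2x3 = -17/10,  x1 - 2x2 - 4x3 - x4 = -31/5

x1 = 2, x2 = 3/2, x3 = 1, x4 = 6/5

Row-reduce the augmented matrix:
R1 ← R1 / (-5).
R2 ← R2 + 3·R1.
R3 ← R3 − 1·R1.
R4 ← R4 + 3·R1.
R5 ← R5 − 1·R1.
R2 ← R2 / (27/5).
R1 ← R1 + 1/5·R2.
R3 ← R3 + 4/5·R2.
R4 ← R4 − 42/5·R2.
R5 ← R5 + 9/5·R2.
R3 ← R3 / (56/27).
R1 ← R1 + 40/27·R3.
R2 ← R2 + 38/27·R3.
R4 ← R4 − 56/9·R3.
R5 ← R5 + 16/3·R3.
Swap R4 and R5.
R4 ← R4 / (-10/7).
R1 ← R1 + 9/7·R4.
R2 ← R2 + 15/14·R4.
R3 ← R3 − 3/28·R4.
R5 reduces to 0 = 0, so the extra equation is consistent.
Reading off the reduced rows gives x1 = 2, x2 = 3/2, x3 = 1, x4 = 6/5.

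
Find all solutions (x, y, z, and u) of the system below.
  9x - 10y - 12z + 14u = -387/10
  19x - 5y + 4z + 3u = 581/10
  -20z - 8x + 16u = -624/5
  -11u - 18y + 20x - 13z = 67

Row-reduce the augmented matrix:
R1 ← R1 / (9).
R2 ← R2 − 19·R1.
R3 ← R3 + 8·R1.
R4 ← R4 − 20·R1.
R2 ← R2 / (145/9).
R1 ← R1 + 10/9·R2.
R3 ← R3 + 80/9·R2.
R4 ← R4 − 38/9·R2.
R3 ← R3 / (-420/29).
R1 ← R1 − 20/29·R3.
R2 ← R2 − 264/145·R3.
R4 ← R4 − 867/145·R3.
R4 ← R4 / (-1031/35).
R1 ← R1 − 8/21·R4.
R2 ← R2 − 3/35·R4.
R3 ← R3 + 20/21·R4.
Reading off the reduced rows gives x = 5/2, y = -7/5, z = 3, u = -14/5.

x = 5/2, y = -7/5, z = 3, u = -14/5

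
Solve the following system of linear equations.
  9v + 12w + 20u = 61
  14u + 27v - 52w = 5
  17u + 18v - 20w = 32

no solution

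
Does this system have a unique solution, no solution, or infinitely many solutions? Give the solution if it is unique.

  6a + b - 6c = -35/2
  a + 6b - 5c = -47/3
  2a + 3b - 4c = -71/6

a = -5/3, b = -3/2, c = 1

Row-reduce the augmented matrix:
R1 ← R1 / (6).
R2 ← R2 − 1·R1.
R3 ← R3 − 2·R1.
R2 ← R2 / (35/6).
R1 ← R1 − 1/6·R2.
R3 ← R3 − 8/3·R2.
R3 ← R3 / (-6/35).
R1 ← R1 + 31/35·R3.
R2 ← R2 + 24/35·R3.
Reading off the reduced rows gives a = -5/3, b = -3/2, c = 1.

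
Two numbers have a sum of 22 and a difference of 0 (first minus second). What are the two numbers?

first number: 11, second number: 11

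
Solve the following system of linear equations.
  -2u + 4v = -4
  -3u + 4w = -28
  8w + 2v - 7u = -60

Row-reduce:
R1 ← R1 / (-2).
R2 ← R2 + 3·R1.
R3 ← R3 + 7·R1.
R2 ← R2 / (-6).
R1 ← R1 + 2·R2.
R3 ← R3 + 12·R2.
Row 3 reduces to 0 = -2, a contradiction. The system is inconsistent.

no solution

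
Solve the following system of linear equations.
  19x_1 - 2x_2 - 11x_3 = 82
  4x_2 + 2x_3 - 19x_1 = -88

Row-reduce:
R1 ← R1 / (19).
R2 ← R2 + 19·R1.
R2 ← R2 / (2).
R1 ← R1 + 2/19·R2.
Rank is 2 with 3 unknowns, leaving x_3 free.

infinitely many solutions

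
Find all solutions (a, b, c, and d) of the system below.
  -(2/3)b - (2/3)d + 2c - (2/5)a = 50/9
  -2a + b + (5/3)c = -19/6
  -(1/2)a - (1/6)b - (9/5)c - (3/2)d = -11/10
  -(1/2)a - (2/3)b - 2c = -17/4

Row-reduce the augmented matrix:
R1 ← R1 / (-2/5).
R2 ← R2 + 2·R1.
R3 ← R3 + 1/2·R1.
R4 ← R4 + 1/2·R1.
R2 ← R2 / (13/3).
R1 ← R1 − 5/3·R2.
R3 ← R3 − 2/3·R2.
R4 ← R4 − 1/6·R2.
R3 ← R3 / (-1177/390).
R1 ← R1 + 70/39·R3.
R2 ← R2 + 25/13·R3.
R4 ← R4 + 163/39·R3.
R4 ← R4 / (5505/2354).
R1 ← R1 − 3835/3531·R4.
R2 ← R2 − 1790/1177·R4.
R3 ← R3 − 460/1177·R4.
Reading off the reduced rows gives a = 5/2, b = -3/2, c = 2, d = -7/3.

a = 5/2, b = -3/2, c = 2, d = -7/3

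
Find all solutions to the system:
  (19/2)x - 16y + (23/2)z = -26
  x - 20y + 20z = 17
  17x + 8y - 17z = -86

infinitely many solutions

Row-reduce:
R1 ← R1 / (19/2).
R2 ← R2 − 1·R1.
R3 ← R3 − 17·R1.
R2 ← R2 / (-348/19).
R1 ← R1 + 32/19·R2.
R3 ← R3 − 696/19·R2.
Rank is 2 with 3 unknowns, leaving z free.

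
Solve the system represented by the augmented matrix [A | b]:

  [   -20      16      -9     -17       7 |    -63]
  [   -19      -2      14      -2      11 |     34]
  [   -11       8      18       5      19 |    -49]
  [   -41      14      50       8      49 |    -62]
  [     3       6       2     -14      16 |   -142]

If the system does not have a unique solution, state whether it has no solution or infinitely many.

no solution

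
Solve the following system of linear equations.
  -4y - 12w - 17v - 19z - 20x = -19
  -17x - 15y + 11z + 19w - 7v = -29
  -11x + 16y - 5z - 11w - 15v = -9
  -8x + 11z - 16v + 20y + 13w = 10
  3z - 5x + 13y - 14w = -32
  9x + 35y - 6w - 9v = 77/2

Row-reduce:
R1 ← R1 / (-20).
R2 ← R2 + 17·R1.
R3 ← R3 + 11·R1.
R4 ← R4 + 8·R1.
R5 ← R5 + 5·R1.
R6 ← R6 − 9·R1.
R2 ← R2 / (-58/5).
R1 ← R1 − 1/5·R2.
R3 ← R3 − 91/5·R2.
R4 ← R4 − 108/5·R2.
R5 ← R5 − 14·R2.
R6 ← R6 − 166/5·R2.
R3 ← R3 / (11147/232).
R1 ← R1 − 329/232·R3.
R2 ← R2 + 543/232·R3.
R4 ← R4 − 4011/58·R3.
R5 ← R5 − 1175/29·R3.
R6 ← R6 − 4011/58·R3.
R4 ← R4 / (140063/11147).
R1 ← R1 + 1325/11147·R4.
R2 ← R2 + 5572/11147·R4.
R3 ← R3 − 9608/11147·R4.
R5 ← R5 + 119071/11147·R4.
R6 ← R6 − 140063/11147·R4.
R5 ← R5 / (60254/12733).
R1 ← R1 − 9705/12733·R5.
R2 ← R2 + 924/1819·R5.
R3 ← R3 − 5111/12733·R5.
R4 ← R4 + 4073/12733·R5.
Row 6 reduces to 0 = -1/2, a contradiction. The system is inconsistent.

no solution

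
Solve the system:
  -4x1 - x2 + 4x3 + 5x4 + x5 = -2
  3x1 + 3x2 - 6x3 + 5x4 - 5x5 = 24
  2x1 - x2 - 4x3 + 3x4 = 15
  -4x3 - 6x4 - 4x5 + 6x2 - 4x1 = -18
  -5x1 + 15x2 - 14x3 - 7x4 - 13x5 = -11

Row-reduce:
R1 ← R1 / (-4).
R2 ← R2 − 3·R1.
R3 ← R3 − 2·R1.
R4 ← R4 + 4·R1.
R5 ← R5 + 5·R1.
R2 ← R2 / (9/4).
R1 ← R1 − 1/4·R2.
R3 ← R3 + 3/2·R2.
R4 ← R4 − 7·R2.
R5 ← R5 − 65/4·R2.
R3 ← R3 / (-4).
R1 ← R1 + 2/3·R3.
R2 ← R2 + 4/3·R3.
R4 ← R4 − 4/3·R3.
R5 ← R5 − 8/3·R3.
R4 ← R4 / (-310/9).
R1 ← R1 + 37/9·R4.
R2 ← R2 − 1/9·R4.
R3 ← R3 + 17/6·R4.
R5 ← R5 + 620/9·R4.
Row 5 reduces to 0 = 1, a contradiction. The system is inconsistent.

no solution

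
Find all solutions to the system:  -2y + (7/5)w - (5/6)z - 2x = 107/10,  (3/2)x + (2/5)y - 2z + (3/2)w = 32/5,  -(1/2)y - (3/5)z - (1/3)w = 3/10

infinitely many solutions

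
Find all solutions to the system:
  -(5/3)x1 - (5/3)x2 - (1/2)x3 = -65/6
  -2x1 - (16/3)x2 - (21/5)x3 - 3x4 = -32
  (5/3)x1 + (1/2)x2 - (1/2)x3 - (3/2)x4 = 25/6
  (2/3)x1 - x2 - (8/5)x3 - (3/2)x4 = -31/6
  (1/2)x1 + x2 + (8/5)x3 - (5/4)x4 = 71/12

x1 = 3, x2 = 3, x3 = 5/3, x4 = 1

Row-reduce the augmented matrix:
R1 ← R1 / (-5/3).
R2 ← R2 + 2·R1.
R3 ← R3 − 5/3·R1.
R4 ← R4 − 2/3·R1.
R5 ← R5 − 1/2·R1.
R2 ← R2 / (-10/3).
R1 ← R1 − 1·R2.
R3 ← R3 + 7/6·R2.
R4 ← R4 + 5/3·R2.
R5 ← R5 − 1/2·R2.
R3 ← R3 / (13/50).
R1 ← R1 + 39/50·R3.
R2 ← R2 − 27/25·R3.
R5 ← R5 − 91/100·R3.
Swap R4 and R5.
R4 ← R4 / (-1/8).
R1 ← R1 + 9/4·R4.
R2 ← R2 − 36/13·R4.
R3 ← R3 + 45/26·R4.
R5 reduces to 0 = 0, so the extra equation is consistent.
Reading off the reduced rows gives x1 = 3, x2 = 3, x3 = 5/3, x4 = 1.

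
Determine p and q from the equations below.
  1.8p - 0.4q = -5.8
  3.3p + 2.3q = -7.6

Row-reduce the augmented matrix:
R1 ← R1 / (9/5).
R2 ← R2 − 33/10·R1.
R2 ← R2 / (91/30).
R1 ← R1 + 2/9·R2.
Reading off the reduced rows gives p = -3, q = 1.

p = -3, q = 1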